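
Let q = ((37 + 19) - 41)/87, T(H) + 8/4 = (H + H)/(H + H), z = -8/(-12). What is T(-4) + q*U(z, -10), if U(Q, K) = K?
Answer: -79/29 ≈ -2.7241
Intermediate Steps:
z = 2/3 (z = -8*(-1/12) = 2/3 ≈ 0.66667)
T(H) = -1 (T(H) = -2 + (H + H)/(H + H) = -2 + (2*H)/((2*H)) = -2 + (2*H)*(1/(2*H)) = -2 + 1 = -1)
q = 5/29 (q = (56 - 41)*(1/87) = 15*(1/87) = 5/29 ≈ 0.17241)
T(-4) + q*U(z, -10) = -1 + (5/29)*(-10) = -1 - 50/29 = -79/29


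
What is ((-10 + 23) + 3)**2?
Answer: 256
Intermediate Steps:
((-10 + 23) + 3)**2 = (13 + 3)**2 = 16**2 = 256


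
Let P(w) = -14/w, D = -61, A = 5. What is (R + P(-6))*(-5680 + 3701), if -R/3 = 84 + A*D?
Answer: -3950084/3 ≈ -1.3167e+6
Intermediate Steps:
R = 663 (R = -3*(84 + 5*(-61)) = -3*(84 - 305) = -3*(-221) = 663)
(R + P(-6))*(-5680 + 3701) = (663 - 14/(-6))*(-5680 + 3701) = (663 - 14*(-⅙))*(-1979) = (663 + 7/3)*(-1979) = (1996/3)*(-1979) = -3950084/3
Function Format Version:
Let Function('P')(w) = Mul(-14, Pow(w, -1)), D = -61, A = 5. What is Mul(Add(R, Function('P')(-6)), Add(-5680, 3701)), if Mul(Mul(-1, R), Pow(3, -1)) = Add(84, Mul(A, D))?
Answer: Rational(-3950084, 3) ≈ -1.3167e+6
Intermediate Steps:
R = 663 (R = Mul(-3, Add(84, Mul(5, -61))) = Mul(-3, Add(84, -305)) = Mul(-3, -221) = 663)
Mul(Add(R, Function('P')(-6)), Add(-5680, 3701)) = Mul(Add(663, Mul(-14, Pow(-6, -1))), Add(-5680, 3701)) = Mul(Add(663, Mul(-14, Rational(-1, 6))), -1979) = Mul(Add(663, Rational(7, 3)), -1979) = Mul(Rational(1996, 3), -1979) = Rational(-3950084, 3)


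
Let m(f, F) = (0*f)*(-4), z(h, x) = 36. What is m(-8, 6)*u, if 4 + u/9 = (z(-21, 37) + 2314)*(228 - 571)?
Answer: 0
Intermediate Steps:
u = -7254486 (u = -36 + 9*((36 + 2314)*(228 - 571)) = -36 + 9*(2350*(-343)) = -36 + 9*(-806050) = -36 - 7254450 = -7254486)
m(f, F) = 0 (m(f, F) = 0*(-4) = 0)
m(-8, 6)*u = 0*(-7254486) = 0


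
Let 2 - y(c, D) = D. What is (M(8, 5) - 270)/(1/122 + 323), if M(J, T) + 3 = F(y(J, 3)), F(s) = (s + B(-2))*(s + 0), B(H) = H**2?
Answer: -33672/39407 ≈ -0.85447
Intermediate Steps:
y(c, D) = 2 - D
F(s) = s*(4 + s) (F(s) = (s + (-2)**2)*(s + 0) = (s + 4)*s = (4 + s)*s = s*(4 + s))
M(J, T) = -6 (M(J, T) = -3 + (2 - 1*3)*(4 + (2 - 1*3)) = -3 + (2 - 3)*(4 + (2 - 3)) = -3 - (4 - 1) = -3 - 1*3 = -3 - 3 = -6)
(M(8, 5) - 270)/(1/122 + 323) = (-6 - 270)/(1/122 + 323) = -276/(1/122 + 323) = -276/39407/122 = -276*122/39407 = -33672/39407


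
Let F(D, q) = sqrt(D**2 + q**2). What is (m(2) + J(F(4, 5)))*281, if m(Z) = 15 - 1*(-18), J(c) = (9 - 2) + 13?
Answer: 14893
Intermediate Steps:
J(c) = 20 (J(c) = 7 + 13 = 20)
m(Z) = 33 (m(Z) = 15 + 18 = 33)
(m(2) + J(F(4, 5)))*281 = (33 + 20)*281 = 53*281 = 14893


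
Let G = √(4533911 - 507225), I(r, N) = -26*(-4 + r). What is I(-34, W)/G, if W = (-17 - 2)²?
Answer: 494*√4026686/2013343 ≈ 0.49236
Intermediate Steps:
W = 361 (W = (-19)² = 361)
I(r, N) = 104 - 26*r
G = √4026686 ≈ 2006.7
I(-34, W)/G = (104 - 26*(-34))/(√4026686) = (104 + 884)*(√4026686/4026686) = 988*(√4026686/4026686) = 494*√4026686/2013343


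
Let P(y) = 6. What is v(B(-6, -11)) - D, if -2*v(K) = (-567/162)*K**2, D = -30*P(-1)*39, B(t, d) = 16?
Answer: 7468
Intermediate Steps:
D = -7020 (D = -30*6*39 = -180*39 = -7020)
v(K) = 7*K**2/4 (v(K) = -(-567/162)*K**2/2 = -(-567*1/162)*K**2/2 = -(-7)*K**2/4 = 7*K**2/4)
v(B(-6, -11)) - D = (7/4)*16**2 - 1*(-7020) = (7/4)*256 + 7020 = 448 + 7020 = 7468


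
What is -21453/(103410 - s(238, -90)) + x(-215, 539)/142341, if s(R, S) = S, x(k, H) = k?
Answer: -113921999/545640500 ≈ -0.20879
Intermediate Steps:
-21453/(103410 - s(238, -90)) + x(-215, 539)/142341 = -21453/(103410 - 1*(-90)) - 215/142341 = -21453/(103410 + 90) - 215*1/142341 = -21453/103500 - 215/142341 = -21453*1/103500 - 215/142341 = -7151/34500 - 215/142341 = -113921999/545640500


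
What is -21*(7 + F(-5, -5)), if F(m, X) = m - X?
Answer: -147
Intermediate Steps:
-21*(7 + F(-5, -5)) = -21*(7 + (-5 - 1*(-5))) = -21*(7 + (-5 + 5)) = -21*(7 + 0) = -21*7 = -147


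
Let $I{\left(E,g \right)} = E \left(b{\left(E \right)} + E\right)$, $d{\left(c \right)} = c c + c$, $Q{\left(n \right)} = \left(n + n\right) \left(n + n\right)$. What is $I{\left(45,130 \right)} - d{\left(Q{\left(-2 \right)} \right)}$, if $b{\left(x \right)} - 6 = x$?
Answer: $4048$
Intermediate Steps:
$Q{\left(n \right)} = 4 n^{2}$ ($Q{\left(n \right)} = 2 n 2 n = 4 n^{2}$)
$d{\left(c \right)} = c + c^{2}$ ($d{\left(c \right)} = c^{2} + c = c + c^{2}$)
$b{\left(x \right)} = 6 + x$
$I{\left(E,g \right)} = E \left(6 + 2 E\right)$ ($I{\left(E,g \right)} = E \left(\left(6 + E\right) + E\right) = E \left(6 + 2 E\right)$)
$I{\left(45,130 \right)} - d{\left(Q{\left(-2 \right)} \right)} = 2 \cdot 45 \left(3 + 45\right) - 4 \left(-2\right)^{2} \left(1 + 4 \left(-2\right)^{2}\right) = 2 \cdot 45 \cdot 48 - 4 \cdot 4 \left(1 + 4 \cdot 4\right) = 4320 - 16 \left(1 + 16\right) = 4320 - 16 \cdot 17 = 4320 - 272 = 4048$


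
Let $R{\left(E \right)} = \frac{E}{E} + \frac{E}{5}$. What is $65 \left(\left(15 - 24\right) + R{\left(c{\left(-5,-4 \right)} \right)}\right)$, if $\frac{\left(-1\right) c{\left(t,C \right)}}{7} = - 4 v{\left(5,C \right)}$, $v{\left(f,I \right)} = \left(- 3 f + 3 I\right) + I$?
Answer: $-11804$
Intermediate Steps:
$v{\left(f,I \right)} = - 3 f + 4 I$
$c{\left(t,C \right)} = -420 + 112 C$ ($c{\left(t,C \right)} = - 7 \left(- 4 \left(\left(-3\right) 5 + 4 C\right)\right) = - 7 \left(- 4 \left(-15 + 4 C\right)\right) = - 7 \left(60 - 16 C\right) = -420 + 112 C$)
$R{\left(E \right)} = 1 + \frac{E}{5}$ ($R{\left(E \right)} = 1 + E \frac{1}{5} = 1 + \frac{E}{5}$)
$65 \left(\left(15 - 24\right) + R{\left(c{\left(-5,-4 \right)} \right)}\right) = 65 \left(\left(15 - 24\right) + \left(1 + \frac{-420 + 112 \left(-4\right)}{5}\right)\right) = 65 \left(-9 + \left(1 + \frac{-420 - 448}{5}\right)\right) = 65 \left(-9 + \left(1 + \frac{1}{5} \left(-868\right)\right)\right) = 65 \left(-9 + \left(1 - \frac{868}{5}\right)\right) = 65 \left(-9 - \frac{863}{5}\right) = 65 \left(- \frac{908}{5}\right) = -11804$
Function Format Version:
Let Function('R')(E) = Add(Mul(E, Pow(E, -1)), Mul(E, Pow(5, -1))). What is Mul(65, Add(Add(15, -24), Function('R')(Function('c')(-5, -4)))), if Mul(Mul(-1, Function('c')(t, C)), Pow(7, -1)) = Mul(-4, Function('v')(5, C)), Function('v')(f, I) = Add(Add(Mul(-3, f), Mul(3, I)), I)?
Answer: -11804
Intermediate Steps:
Function('v')(f, I) = Add(Mul(-3, f), Mul(4, I))
Function('c')(t, C) = Add(-420, Mul(112, C)) (Function('c')(t, C) = Mul(-7, Mul(-4, Add(Mul(-3, 5), Mul(4, C)))) = Mul(-7, Mul(-4, Add(-15, Mul(4, C)))) = Mul(-7, Add(60, Mul(-16, C))) = Add(-420, Mul(112, C)))
Function('R')(E) = Add(1, Mul(Rational(1, 5), E)) (Function('R')(E) = Add(1, Mul(E, Rational(1, 5))) = Add(1, Mul(Rational(1, 5), E)))
Mul(65, Add(Add(15, -24), Function('R')(Function('c')(-5, -4)))) = Mul(65, Add(Add(15, -24), Add(1, Mul(Rational(1, 5), Add(-420, Mul(112, -4)))))) = Mul(65, Add(-9, Add(1, Mul(Rational(1, 5), Add(-420, -448))))) = Mul(65, Add(-9, Add(1, Mul(Rational(1, 5), -868)))) = Mul(65, Add(-9, Add(1, Rational(-868, 5)))) = Mul(65, Add(-9, Rational(-863, 5))) = Mul(65, Rational(-908, 5)) = -11804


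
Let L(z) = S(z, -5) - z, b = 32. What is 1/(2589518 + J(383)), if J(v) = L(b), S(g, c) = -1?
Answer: 1/2589485 ≈ 3.8618e-7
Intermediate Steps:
L(z) = -1 - z
J(v) = -33 (J(v) = -1 - 1*32 = -1 - 32 = -33)
1/(2589518 + J(383)) = 1/(2589518 - 33) = 1/2589485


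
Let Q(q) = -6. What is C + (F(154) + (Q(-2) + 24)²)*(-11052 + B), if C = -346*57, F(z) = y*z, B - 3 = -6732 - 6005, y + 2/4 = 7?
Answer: -31536172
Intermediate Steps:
y = 13/2 (y = -½ + 7 = 13/2 ≈ 6.5000)
B = -12734 (B = 3 + (-6732 - 6005) = 3 - 12737 = -12734)
F(z) = 13*z/2
C = -19722
C + (F(154) + (Q(-2) + 24)²)*(-11052 + B) = -19722 + ((13/2)*154 + (-6 + 24)²)*(-11052 - 12734) = -19722 + (1001 + 18²)*(-23786) = -19722 + (1001 + 324)*(-23786) = -19722 + 1325*(-23786) = -19722 - 31516450 = -31536172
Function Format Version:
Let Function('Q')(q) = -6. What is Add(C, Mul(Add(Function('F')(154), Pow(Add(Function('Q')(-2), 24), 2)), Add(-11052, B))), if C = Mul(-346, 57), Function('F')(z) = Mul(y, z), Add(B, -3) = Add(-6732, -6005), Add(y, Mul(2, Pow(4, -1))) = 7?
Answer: -31536172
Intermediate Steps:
y = Rational(13, 2) (y = Add(Rational(-1, 2), 7) = Rational(13, 2) ≈ 6.5000)
B = -12734 (B = Add(3, Add(-6732, -6005)) = Add(3, -12737) = -12734)
Function('F')(z) = Mul(Rational(13, 2), z)
C = -19722
Add(C, Mul(Add(Function('F')(154), Pow(Add(Function('Q')(-2), 24), 2)), Add(-11052, B))) = Add(-19722, Mul(Add(Mul(Rational(13, 2), 154), Pow(Add(-6, 24), 2)), Add(-11052, -12734))) = Add(-19722, Mul(Add(1001, Pow(18, 2)), -23786)) = Add(-19722, Mul(Add(1001, 324), -23786)) = Add(-19722, Mul(1325, -23786)) = Add(-19722, -31516450) = -31536172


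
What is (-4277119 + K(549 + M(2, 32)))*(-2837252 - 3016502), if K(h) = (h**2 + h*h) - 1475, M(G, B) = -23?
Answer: 21806650258468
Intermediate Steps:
K(h) = -1475 + 2*h**2 (K(h) = (h**2 + h**2) - 1475 = 2*h**2 - 1475 = -1475 + 2*h**2)
(-4277119 + K(549 + M(2, 32)))*(-2837252 - 3016502) = (-4277119 + (-1475 + 2*(549 - 23)**2))*(-2837252 - 3016502) = (-4277119 + (-1475 + 2*526**2))*(-5853754) = (-4277119 + (-1475 + 2*276676))*(-5853754) = (-4277119 + (-1475 + 553352))*(-5853754) = (-4277119 + 551877)*(-5853754) = -3725242*(-5853754) = 21806650258468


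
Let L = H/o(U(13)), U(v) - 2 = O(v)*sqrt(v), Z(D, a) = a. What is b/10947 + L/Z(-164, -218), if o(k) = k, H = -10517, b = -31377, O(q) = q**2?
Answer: -423319346492/147676858149 + 1777373*sqrt(13)/80941002 ≈ -2.7873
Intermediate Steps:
U(v) = 2 + v**(5/2) (U(v) = 2 + v**2*sqrt(v) = 2 + v**(5/2))
L = -10517/(2 + 169*sqrt(13)) (L = -10517/(2 + 13**(5/2)) = -10517/(2 + 169*sqrt(13)) ≈ -17.203)
b/10947 + L/Z(-164, -218) = -31377/10947 + (21034/371289 - 1777373*sqrt(13)/371289)/(-218) = -31377*1/10947 + (21034/371289 - 1777373*sqrt(13)/371289)*(-1/218) = -10459/3649 + (-10517/40470501 + 1777373*sqrt(13)/80941002) = -423319346492/147676858149 + 1777373*sqrt(13)/80941002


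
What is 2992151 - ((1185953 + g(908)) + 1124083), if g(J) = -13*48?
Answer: 682739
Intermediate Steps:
g(J) = -624
2992151 - ((1185953 + g(908)) + 1124083) = 2992151 - ((1185953 - 624) + 1124083) = 2992151 - (1185329 + 1124083) = 2992151 - 1*2309412 = 2992151 - 2309412 = 682739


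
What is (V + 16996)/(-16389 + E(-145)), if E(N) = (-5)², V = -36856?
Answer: 4965/4091 ≈ 1.2136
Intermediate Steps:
E(N) = 25
(V + 16996)/(-16389 + E(-145)) = (-36856 + 16996)/(-16389 + 25) = -19860/(-16364) = -19860*(-1/16364) = 4965/4091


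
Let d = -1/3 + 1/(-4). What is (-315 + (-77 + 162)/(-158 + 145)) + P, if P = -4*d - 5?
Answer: -12644/39 ≈ -324.21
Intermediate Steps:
d = -7/12 (d = -1*1/3 + 1*(-1/4) = -1/3 - 1/4 = -7/12 ≈ -0.58333)
P = -8/3 (P = -4*(-7/12) - 5 = 7/3 - 5 = -8/3 ≈ -2.6667)
(-315 + (-77 + 162)/(-158 + 145)) + P = (-315 + (-77 + 162)/(-158 + 145)) - 8/3 = (-315 + 85/(-13)) - 8/3 = (-315 + 85*(-1/13)) - 8/3 = (-315 - 85/13) - 8/3 = -4180/13 - 8/3 = -12644/39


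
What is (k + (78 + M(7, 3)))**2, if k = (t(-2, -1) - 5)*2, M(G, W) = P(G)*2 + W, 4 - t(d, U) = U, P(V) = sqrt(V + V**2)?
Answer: 6785 + 648*sqrt(14) ≈ 9209.6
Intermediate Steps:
t(d, U) = 4 - U
M(G, W) = W + 2*sqrt(G*(1 + G)) (M(G, W) = sqrt(G*(1 + G))*2 + W = 2*sqrt(G*(1 + G)) + W = W + 2*sqrt(G*(1 + G)))
k = 0 (k = ((4 - 1*(-1)) - 5)*2 = ((4 + 1) - 5)*2 = (5 - 5)*2 = 0*2 = 0)
(k + (78 + M(7, 3)))**2 = (0 + (78 + (3 + 2*sqrt(7*(1 + 7)))))**2 = (0 + (78 + (3 + 2*sqrt(7*8))))**2 = (0 + (78 + (3 + 2*sqrt(56))))**2 = (0 + (78 + (3 + 2*(2*sqrt(14)))))**2 = (0 + (78 + (3 + 4*sqrt(14))))**2 = (0 + (81 + 4*sqrt(14)))**2 = (81 + 4*sqrt(14))**2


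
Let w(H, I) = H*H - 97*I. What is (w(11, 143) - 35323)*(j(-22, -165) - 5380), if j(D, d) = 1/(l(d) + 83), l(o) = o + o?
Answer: 65211195853/247 ≈ 2.6401e+8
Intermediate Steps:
l(o) = 2*o
j(D, d) = 1/(83 + 2*d) (j(D, d) = 1/(2*d + 83) = 1/(83 + 2*d))
w(H, I) = H² - 97*I
(w(11, 143) - 35323)*(j(-22, -165) - 5380) = ((11² - 97*143) - 35323)*(1/(83 + 2*(-165)) - 5380) = ((121 - 13871) - 35323)*(1/(83 - 330) - 5380) = (-13750 - 35323)*(1/(-247) - 5380) = -49073*(-1/247 - 5380) = -49073*(-1328861/247) = 65211195853/247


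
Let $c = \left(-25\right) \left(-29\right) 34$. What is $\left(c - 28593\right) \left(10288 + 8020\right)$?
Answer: $-72188444$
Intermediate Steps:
$c = 24650$ ($c = 725 \cdot 34 = 24650$)
$\left(c - 28593\right) \left(10288 + 8020\right) = \left(24650 - 28593\right) \left(10288 + 8020\right) = \left(-3943\right) 18308 = -72188444$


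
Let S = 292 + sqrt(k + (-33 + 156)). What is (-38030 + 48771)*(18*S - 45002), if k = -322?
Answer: -426911786 + 193338*I*sqrt(199) ≈ -4.2691e+8 + 2.7274e+6*I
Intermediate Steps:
S = 292 + I*sqrt(199) (S = 292 + sqrt(-322 + (-33 + 156)) = 292 + sqrt(-322 + 123) = 292 + sqrt(-199) = 292 + I*sqrt(199) ≈ 292.0 + 14.107*I)
(-38030 + 48771)*(18*S - 45002) = (-38030 + 48771)*(18*(292 + I*sqrt(199)) - 45002) = 10741*((5256 + 18*I*sqrt(199)) - 45002) = 10741*(-39746 + 18*I*sqrt(199)) = -426911786 + 193338*I*sqrt(199)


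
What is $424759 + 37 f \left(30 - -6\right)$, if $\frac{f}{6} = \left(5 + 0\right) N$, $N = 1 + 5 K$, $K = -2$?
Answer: $65119$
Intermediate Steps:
$N = -9$ ($N = 1 + 5 \left(-2\right) = 1 - 10 = -9$)
$f = -270$ ($f = 6 \left(5 + 0\right) \left(-9\right) = 6 \cdot 5 \left(-9\right) = 6 \left(-45\right) = -270$)
$424759 + 37 f \left(30 - -6\right) = 424759 + 37 \left(-270\right) \left(30 - -6\right) = 424759 - 9990 \left(30 + 6\right) = 424759 - 359640 = 65119$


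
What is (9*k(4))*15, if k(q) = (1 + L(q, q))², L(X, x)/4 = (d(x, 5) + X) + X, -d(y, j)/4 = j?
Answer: 298215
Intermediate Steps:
d(y, j) = -4*j
L(X, x) = -80 + 8*X (L(X, x) = 4*((-4*5 + X) + X) = 4*((-20 + X) + X) = 4*(-20 + 2*X) = -80 + 8*X)
k(q) = (-79 + 8*q)² (k(q) = (1 + (-80 + 8*q))² = (-79 + 8*q)²)
(9*k(4))*15 = (9*(-79 + 8*4)²)*15 = (9*(-79 + 32)²)*15 = (9*(-47)²)*15 = (9*2209)*15 = 19881*15 = 298215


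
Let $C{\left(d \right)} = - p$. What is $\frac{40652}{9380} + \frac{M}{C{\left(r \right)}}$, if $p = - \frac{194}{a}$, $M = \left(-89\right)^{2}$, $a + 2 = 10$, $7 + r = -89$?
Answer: $\frac{75284791}{227465} \approx 330.97$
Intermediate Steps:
$r = -96$ ($r = -7 - 89 = -96$)
$a = 8$ ($a = -2 + 10 = 8$)
$M = 7921$
$p = - \frac{97}{4}$ ($p = - \frac{194}{8} = \left(-194\right) \frac{1}{8} = - \frac{97}{4} \approx -24.25$)
$C{\left(d \right)} = \frac{97}{4}$ ($C{\left(d \right)} = \left(-1\right) \left(- \frac{97}{4}\right) = \frac{97}{4}$)
$\frac{40652}{9380} + \frac{M}{C{\left(r \right)}} = \frac{40652}{9380} + \frac{7921}{\frac{97}{4}} = 40652 \cdot \frac{1}{9380} + 7921 \cdot \frac{4}{97} = \frac{10163}{2345} + \frac{31684}{97} = \frac{75284791}{227465}$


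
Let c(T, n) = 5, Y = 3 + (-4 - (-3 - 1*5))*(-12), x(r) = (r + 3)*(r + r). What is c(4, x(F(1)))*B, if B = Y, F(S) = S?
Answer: -225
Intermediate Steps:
x(r) = 2*r*(3 + r) (x(r) = (3 + r)*(2*r) = 2*r*(3 + r))
Y = -45 (Y = 3 + (-4 - (-3 - 5))*(-12) = 3 + (-4 - 1*(-8))*(-12) = 3 + (-4 + 8)*(-12) = 3 + 4*(-12) = 3 - 48 = -45)
B = -45
c(4, x(F(1)))*B = 5*(-45) = -225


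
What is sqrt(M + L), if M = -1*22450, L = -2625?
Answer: 5*I*sqrt(1003) ≈ 158.35*I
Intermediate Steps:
M = -22450
sqrt(M + L) = sqrt(-22450 - 2625) = sqrt(-25075) = 5*I*sqrt(1003)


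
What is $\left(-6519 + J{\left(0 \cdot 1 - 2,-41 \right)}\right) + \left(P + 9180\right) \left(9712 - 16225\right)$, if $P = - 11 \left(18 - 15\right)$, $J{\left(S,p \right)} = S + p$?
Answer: $-59580973$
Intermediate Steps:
$P = -33$ ($P = \left(-11\right) 3 = -33$)
$\left(-6519 + J{\left(0 \cdot 1 - 2,-41 \right)}\right) + \left(P + 9180\right) \left(9712 - 16225\right) = \left(-6519 + \left(\left(0 \cdot 1 - 2\right) - 41\right)\right) + \left(-33 + 9180\right) \left(9712 - 16225\right) = \left(-6519 + \left(\left(0 - 2\right) - 41\right)\right) + 9147 \left(-6513\right) = \left(-6519 - 43\right) - 59574411 = -6562 - 59574411 = -59580973$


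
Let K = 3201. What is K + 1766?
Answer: 4967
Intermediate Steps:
K + 1766 = 3201 + 1766 = 4967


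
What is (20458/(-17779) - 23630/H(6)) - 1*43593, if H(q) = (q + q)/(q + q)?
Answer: -1195178175/17779 ≈ -67224.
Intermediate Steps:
H(q) = 1 (H(q) = (2*q)/((2*q)) = (2*q)*(1/(2*q)) = 1)
(20458/(-17779) - 23630/H(6)) - 1*43593 = (20458/(-17779) - 23630/1) - 1*43593 = (20458*(-1/17779) - 23630*1) - 43593 = (-20458/17779 - 23630) - 43593 = -420138228/17779 - 43593 = -1195178175/17779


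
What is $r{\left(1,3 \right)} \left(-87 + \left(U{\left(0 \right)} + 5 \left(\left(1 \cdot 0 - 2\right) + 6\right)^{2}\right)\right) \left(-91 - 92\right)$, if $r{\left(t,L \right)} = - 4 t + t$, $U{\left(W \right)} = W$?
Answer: $-3843$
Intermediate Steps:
$r{\left(t,L \right)} = - 3 t$
$r{\left(1,3 \right)} \left(-87 + \left(U{\left(0 \right)} + 5 \left(\left(1 \cdot 0 - 2\right) + 6\right)^{2}\right)\right) \left(-91 - 92\right) = \left(-3\right) 1 \left(-87 + \left(0 + 5 \left(\left(1 \cdot 0 - 2\right) + 6\right)^{2}\right)\right) \left(-91 - 92\right) = - 3 \left(-87 + \left(0 + 5 \left(\left(0 - 2\right) + 6\right)^{2}\right)\right) \left(-183\right) = - 3 \left(-87 + \left(0 + 5 \left(-2 + 6\right)^{2}\right)\right) \left(-183\right) = - 3 \left(-87 + \left(0 + 5 \cdot 4^{2}\right)\right) \left(-183\right) = - 3 \left(-87 + \left(0 + 5 \cdot 16\right)\right) \left(-183\right) = - 3 \left(-87 + \left(0 + 80\right)\right) \left(-183\right) = - 3 \left(-87 + 80\right) \left(-183\right) = - 3 \left(\left(-7\right) \left(-183\right)\right) = \left(-3\right) 1281 = -3843$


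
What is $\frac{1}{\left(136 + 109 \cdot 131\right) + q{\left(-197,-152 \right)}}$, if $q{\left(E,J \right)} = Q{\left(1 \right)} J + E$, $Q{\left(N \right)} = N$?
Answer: $\frac{1}{14066} \approx 7.1093 \cdot 10^{-5}$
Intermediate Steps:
$q{\left(E,J \right)} = E + J$ ($q{\left(E,J \right)} = 1 J + E = J + E = E + J$)
$\frac{1}{\left(136 + 109 \cdot 131\right) + q{\left(-197,-152 \right)}} = \frac{1}{\left(136 + 109 \cdot 131\right) - 349} = \frac{1}{\left(136 + 14279\right) - 349} = \frac{1}{14415 - 349} = \frac{1}{14066}$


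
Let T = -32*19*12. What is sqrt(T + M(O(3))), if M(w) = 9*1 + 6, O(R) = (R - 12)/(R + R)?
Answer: 3*I*sqrt(809) ≈ 85.329*I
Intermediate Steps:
O(R) = (-12 + R)/(2*R) (O(R) = (-12 + R)/((2*R)) = (-12 + R)*(1/(2*R)) = (-12 + R)/(2*R))
M(w) = 15 (M(w) = 9 + 6 = 15)
T = -7296 (T = -608*12 = -7296)
sqrt(T + M(O(3))) = sqrt(-7296 + 15) = sqrt(-7281) = 3*I*sqrt(809)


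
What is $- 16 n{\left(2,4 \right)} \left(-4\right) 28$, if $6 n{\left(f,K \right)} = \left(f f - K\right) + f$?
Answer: $\frac{1792}{3} \approx 597.33$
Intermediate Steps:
$n{\left(f,K \right)} = - \frac{K}{6} + \frac{f}{6} + \frac{f^{2}}{6}$ ($n{\left(f,K \right)} = \frac{\left(f f - K\right) + f}{6} = \frac{\left(f^{2} - K\right) + f}{6} = \frac{f + f^{2} - K}{6} = - \frac{K}{6} + \frac{f}{6} + \frac{f^{2}}{6}$)
$- 16 n{\left(2,4 \right)} \left(-4\right) 28 = - 16 \left(\left(- \frac{1}{6}\right) 4 + \frac{1}{6} \cdot 2 + \frac{2^{2}}{6}\right) \left(-4\right) 28 = - 16 \left(- \frac{2}{3} + \frac{1}{3} + \frac{1}{6} \cdot 4\right) \left(-4\right) 28 = - 16 \left(- \frac{2}{3} + \frac{1}{3} + \frac{2}{3}\right) \left(-4\right) 28 = - 16 \cdot \frac{1}{3} \left(-4\right) 28 = \left(-16\right) \left(- \frac{4}{3}\right) 28 = \frac{64}{3} \cdot 28 = \frac{1792}{3}$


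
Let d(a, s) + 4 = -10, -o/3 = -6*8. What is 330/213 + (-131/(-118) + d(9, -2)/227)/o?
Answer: 426284275/273860064 ≈ 1.5566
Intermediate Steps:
o = 144 (o = -(-18)*8 = -3*(-48) = 144)
d(a, s) = -14 (d(a, s) = -4 - 10 = -14)
330/213 + (-131/(-118) + d(9, -2)/227)/o = 330/213 + (-131/(-118) - 14/227)/144 = 330*(1/213) + (-131*(-1/118) - 14*1/227)*(1/144) = 110/71 + (131/118 - 14/227)*(1/144) = 110/71 + (28085/26786)*(1/144) = 110/71 + 28085/3857184 = 426284275/273860064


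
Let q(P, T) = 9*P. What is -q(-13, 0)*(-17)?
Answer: -1989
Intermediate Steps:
-q(-13, 0)*(-17) = -9*(-13)*(-17) = -(-117)*(-17) = -1*1989 = -1989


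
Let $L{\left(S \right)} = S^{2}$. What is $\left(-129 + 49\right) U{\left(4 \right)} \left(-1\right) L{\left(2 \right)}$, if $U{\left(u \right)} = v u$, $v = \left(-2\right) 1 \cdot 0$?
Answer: $0$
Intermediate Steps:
$v = 0$ ($v = \left(-2\right) 0 = 0$)
$U{\left(u \right)} = 0$ ($U{\left(u \right)} = 0 u = 0$)
$\left(-129 + 49\right) U{\left(4 \right)} \left(-1\right) L{\left(2 \right)} = \left(-129 + 49\right) 0 \left(-1\right) 2^{2} = - 80 \cdot 0 \cdot 4 = \left(-80\right) 0 = 0$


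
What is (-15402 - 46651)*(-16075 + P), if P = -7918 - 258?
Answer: 1504847303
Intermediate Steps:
P = -8176
(-15402 - 46651)*(-16075 + P) = (-15402 - 46651)*(-16075 - 8176) = -62053*(-24251) = 1504847303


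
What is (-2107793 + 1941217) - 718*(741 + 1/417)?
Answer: -291322756/417 ≈ -6.9862e+5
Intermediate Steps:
(-2107793 + 1941217) - 718*(741 + 1/417) = -166576 - 718*(741 + 1/417) = -166576 - 718*308998/417 = -166576 - 221860564/417 = -291322756/417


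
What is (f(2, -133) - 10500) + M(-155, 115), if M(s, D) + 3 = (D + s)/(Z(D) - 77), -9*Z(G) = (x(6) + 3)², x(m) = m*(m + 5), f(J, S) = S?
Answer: -3222688/303 ≈ -10636.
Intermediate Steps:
x(m) = m*(5 + m)
Z(G) = -529 (Z(G) = -(6*(5 + 6) + 3)²/9 = -(6*11 + 3)²/9 = -(66 + 3)²/9 = -⅑*69² = -⅑*4761 = -529)
M(s, D) = -3 - D/606 - s/606 (M(s, D) = -3 + (D + s)/(-529 - 77) = -3 + (D + s)/(-606) = -3 + (D + s)*(-1/606) = -3 + (-D/606 - s/606) = -3 - D/606 - s/606)
(f(2, -133) - 10500) + M(-155, 115) = (-133 - 10500) + (-3 - 1/606*115 - 1/606*(-155)) = -10633 + (-3 - 115/606 + 155/606) = -10633 - 889/303 = -3222688/303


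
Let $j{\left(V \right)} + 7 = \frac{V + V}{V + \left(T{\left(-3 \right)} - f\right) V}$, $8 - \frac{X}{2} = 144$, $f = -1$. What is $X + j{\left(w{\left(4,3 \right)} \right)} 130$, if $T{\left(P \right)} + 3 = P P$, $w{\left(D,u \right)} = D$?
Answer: $- \frac{2299}{2} \approx -1149.5$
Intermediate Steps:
$X = -272$ ($X = 16 - 288 = -272$)
$T{\left(P \right)} = -3 + P^{2}$ ($T{\left(P \right)} = -3 + P P = -3 + P^{2}$)
$j{\left(V \right)} = - \frac{27}{4}$ ($j{\left(V \right)} = -7 + \frac{V + V}{V + \left(\left(-3 + \left(-3\right)^{2}\right) - -1\right) V} = -7 + \frac{2 V}{V + \left(\left(-3 + 9\right) + 1\right) V} = -7 + \frac{2 V}{V + \left(6 + 1\right) V} = -7 + \frac{2 V}{V + 7 V} = -7 + \frac{2 V}{8 V} = -7 + 2 V \frac{1}{8 V} = -7 + \frac{1}{4} = - \frac{27}{4}$)
$X + j{\left(w{\left(4,3 \right)} \right)} 130 = -272 - \frac{1755}{2} = - \frac{2299}{2}$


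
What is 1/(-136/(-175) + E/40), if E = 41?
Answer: 1400/2523 ≈ 0.55490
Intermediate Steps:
1/(-136/(-175) + E/40) = 1/(-136/(-175) + 41/40) = 1/(-136*(-1/175) + 41*(1/40)) = 1/(136/175 + 41/40) = 1/(2523/1400) = 1400/2523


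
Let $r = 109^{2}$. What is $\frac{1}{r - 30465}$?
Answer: $- \frac{1}{18584} \approx -5.381 \cdot 10^{-5}$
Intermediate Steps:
$r = 11881$
$\frac{1}{r - 30465} = \frac{1}{11881 - 30465} = \frac{1}{-18584} = - \frac{1}{18584}$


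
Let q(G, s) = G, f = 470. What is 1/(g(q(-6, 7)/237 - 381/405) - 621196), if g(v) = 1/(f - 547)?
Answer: -77/47832093 ≈ -1.6098e-6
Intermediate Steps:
g(v) = -1/77 (g(v) = 1/(470 - 547) = 1/(-77) = -1/77)
1/(g(q(-6, 7)/237 - 381/405) - 621196) = 1/(-1/77 - 621196) = 1/(-47832093/77) = -77/47832093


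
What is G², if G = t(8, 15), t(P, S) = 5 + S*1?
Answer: 400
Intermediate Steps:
t(P, S) = 5 + S
G = 20 (G = 5 + 15 = 20)
G² = 20² = 400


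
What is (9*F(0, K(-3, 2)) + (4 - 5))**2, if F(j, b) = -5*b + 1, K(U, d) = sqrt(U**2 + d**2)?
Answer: 26389 - 720*sqrt(13) ≈ 23793.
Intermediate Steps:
F(j, b) = 1 - 5*b
(9*F(0, K(-3, 2)) + (4 - 5))**2 = (9*(1 - 5*sqrt((-3)**2 + 2**2)) + (4 - 5))**2 = (9*(1 - 5*sqrt(9 + 4)) - 1)**2 = (9*(1 - 5*sqrt(13)) - 1)**2 = ((9 - 45*sqrt(13)) - 1)**2 = (8 - 45*sqrt(13))**2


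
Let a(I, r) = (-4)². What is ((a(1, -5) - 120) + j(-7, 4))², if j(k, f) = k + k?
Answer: 13924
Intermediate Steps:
j(k, f) = 2*k
a(I, r) = 16
((a(1, -5) - 120) + j(-7, 4))² = ((16 - 120) + 2*(-7))² = (-104 - 14)² = (-118)² = 13924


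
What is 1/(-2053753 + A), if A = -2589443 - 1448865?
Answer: -1/6092061 ≈ -1.6415e-7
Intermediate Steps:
A = -4038308
1/(-2053753 + A) = 1/(-2053753 - 4038308) = 1/(-6092061) = -1/6092061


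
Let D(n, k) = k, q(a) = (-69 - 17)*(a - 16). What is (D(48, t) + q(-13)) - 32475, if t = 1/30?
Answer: -899429/30 ≈ -29981.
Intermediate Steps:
t = 1/30 ≈ 0.033333
q(a) = 1376 - 86*a (q(a) = -86*(-16 + a) = 1376 - 86*a)
(D(48, t) + q(-13)) - 32475 = (1/30 + (1376 - 86*(-13))) - 32475 = (1/30 + (1376 + 1118)) - 32475 = (1/30 + 2494) - 32475 = 74821/30 - 32475 = -899429/30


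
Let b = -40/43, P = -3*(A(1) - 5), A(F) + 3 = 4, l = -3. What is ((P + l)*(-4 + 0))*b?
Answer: 1440/43 ≈ 33.488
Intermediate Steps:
A(F) = 1 (A(F) = -3 + 4 = 1)
P = 12 (P = -3*(1 - 5) = -3*(-4) = 12)
b = -40/43 (b = -40*1/43 = -40/43 ≈ -0.93023)
((P + l)*(-4 + 0))*b = ((12 - 3)*(-4 + 0))*(-40/43) = (9*(-4))*(-40/43) = -36*(-40/43) = 1440/43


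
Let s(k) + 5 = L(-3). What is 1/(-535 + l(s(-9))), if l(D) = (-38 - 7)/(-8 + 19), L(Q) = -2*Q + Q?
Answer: -11/5930 ≈ -0.0018550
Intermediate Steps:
L(Q) = -Q
s(k) = -2 (s(k) = -5 - 1*(-3) = -5 + 3 = -2)
l(D) = -45/11
1/(-535 + l(s(-9))) = 1/(-535 - 45/11) = 1/(-5930/11) = -11/5930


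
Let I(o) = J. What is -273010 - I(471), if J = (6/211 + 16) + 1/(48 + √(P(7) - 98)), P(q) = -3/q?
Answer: -968802080860/3548387 + I*√4823/16817 ≈ -2.7303e+5 + 0.0041296*I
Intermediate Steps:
J = 3382/211 + 1/(48 + I*√4823/7) (J = (6/211 + 16) + 1/(48 + √(-3/7 - 98)) = 3382/211 + 1/(48 + √(-689/7)) = 3382/211 + 1/(48 + I*√4823/7) ≈ 16.048 - 0.0041296*I)
I(o) = 56945990/3548387 - I*√4823/16817
-273010 - I(471) = -273010 - (56945990/3548387 - I*√4823/16817) = -273010 + (-56945990/3548387 + I*√4823/16817) = -968802080860/3548387 + I*√4823/16817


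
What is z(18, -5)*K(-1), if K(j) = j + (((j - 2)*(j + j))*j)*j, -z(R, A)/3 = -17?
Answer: 255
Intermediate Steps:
z(R, A) = 51 (z(R, A) = -3*(-17) = 51)
K(j) = j + 2*j³*(-2 + j) (K(j) = j + (((-2 + j)*(2*j))*j)*j = j + ((2*j*(-2 + j))*j)*j = j + (2*j²*(-2 + j))*j = j + 2*j³*(-2 + j))
z(18, -5)*K(-1) = 51*(-1 - 4*(-1)³ + 2*(-1)⁴) = 51*(-1 - 4*(-1) + 2*1) = 51*(-1 + 4 + 2) = 51*5 = 255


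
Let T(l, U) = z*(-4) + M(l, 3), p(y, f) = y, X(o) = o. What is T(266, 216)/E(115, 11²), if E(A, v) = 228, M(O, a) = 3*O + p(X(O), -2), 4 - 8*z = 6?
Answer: 355/76 ≈ 4.6711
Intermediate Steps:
z = -¼ (z = ½ - ⅛*6 = ½ - ¾ = -¼ ≈ -0.25000)
M(O, a) = 4*O (M(O, a) = 3*O + O = 4*O)
T(l, U) = 1 + 4*l (T(l, U) = -¼*(-4) + 4*l = 1 + 4*l)
T(266, 216)/E(115, 11²) = (1 + 4*266)/228 = (1 + 1064)*(1/228) = 1065*(1/228) = 355/76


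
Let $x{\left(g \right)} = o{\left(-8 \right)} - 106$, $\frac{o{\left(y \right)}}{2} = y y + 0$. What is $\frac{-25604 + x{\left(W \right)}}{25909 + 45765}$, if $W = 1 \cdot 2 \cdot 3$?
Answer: $- \frac{12791}{35837} \approx -0.35692$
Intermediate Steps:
$o{\left(y \right)} = 2 y^{2}$ ($o{\left(y \right)} = 2 \left(y y + 0\right) = 2 \left(y^{2} + 0\right) = 2 y^{2}$)
$W = 6$ ($W = 2 \cdot 3 = 6$)
$x{\left(g \right)} = 22$ ($x{\left(g \right)} = 2 \left(-8\right)^{2} - 106 = 2 \cdot 64 - 106 = 128 - 106 = 22$)
$\frac{-25604 + x{\left(W \right)}}{25909 + 45765} = \frac{-25604 + 22}{25909 + 45765} = - \frac{25582}{71674} = \left(-25582\right) \frac{1}{71674} = - \frac{12791}{35837}$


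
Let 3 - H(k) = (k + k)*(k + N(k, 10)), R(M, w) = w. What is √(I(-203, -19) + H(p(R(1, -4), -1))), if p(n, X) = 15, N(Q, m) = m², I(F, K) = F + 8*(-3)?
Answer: I*√3674 ≈ 60.614*I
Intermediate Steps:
I(F, K) = -24 + F (I(F, K) = F - 24 = -24 + F)
H(k) = 3 - 2*k*(100 + k) (H(k) = 3 - (k + k)*(k + 10²) = 3 - 2*k*(k + 100) = 3 - 2*k*(100 + k))
√(I(-203, -19) + H(p(R(1, -4), -1))) = √((-24 - 203) + (3 - 200*15 - 2*15²)) = √(-227 + (3 - 3000 - 2*225)) = √(-227 + (3 - 3000 - 450)) = √(-227 - 3447) = √(-3674) = I*√3674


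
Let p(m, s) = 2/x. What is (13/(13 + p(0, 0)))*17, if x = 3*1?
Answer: 663/41 ≈ 16.171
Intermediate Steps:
x = 3
p(m, s) = ⅔ (p(m, s) = 2/3 = 2*(⅓) = ⅔)
(13/(13 + p(0, 0)))*17 = (13/(13 + ⅔))*17 = (13/(41/3))*17 = (13*(3/41))*17 = (39/41)*17 = 663/41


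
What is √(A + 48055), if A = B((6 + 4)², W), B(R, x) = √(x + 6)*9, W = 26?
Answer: √(48055 + 36*√2) ≈ 219.33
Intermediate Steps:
B(R, x) = 9*√(6 + x) (B(R, x) = √(6 + x)*9 = 9*√(6 + x))
A = 36*√2 (A = 9*√(6 + 26) = 9*√32 = 9*(4*√2) = 36*√2 ≈ 50.912)
√(A + 48055) = √(36*√2 + 48055) = √(48055 + 36*√2)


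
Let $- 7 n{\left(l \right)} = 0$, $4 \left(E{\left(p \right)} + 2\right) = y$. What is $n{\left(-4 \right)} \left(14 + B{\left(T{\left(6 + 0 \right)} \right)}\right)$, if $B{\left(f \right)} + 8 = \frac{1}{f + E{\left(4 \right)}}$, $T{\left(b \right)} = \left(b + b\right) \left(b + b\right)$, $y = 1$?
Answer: $0$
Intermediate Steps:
$E{\left(p \right)} = - \frac{7}{4}$ ($E{\left(p \right)} = -2 + \frac{1}{4} \cdot 1 = -2 + \frac{1}{4} = - \frac{7}{4}$)
$n{\left(l \right)} = 0$ ($n{\left(l \right)} = \left(- \frac{1}{7}\right) 0 = 0$)
$T{\left(b \right)} = 4 b^{2}$ ($T{\left(b \right)} = 2 b 2 b = 4 b^{2}$)
$B{\left(f \right)} = -8 + \frac{1}{- \frac{7}{4} + f}$ ($B{\left(f \right)} = -8 + \frac{1}{f - \frac{7}{4}} = -8 + \frac{1}{- \frac{7}{4} + f}$)
$n{\left(-4 \right)} \left(14 + B{\left(T{\left(6 + 0 \right)} \right)}\right) = 0 \left(14 + \frac{4 \left(15 - 8 \cdot 4 \left(6 + 0\right)^{2}\right)}{-7 + 4 \cdot 4 \left(6 + 0\right)^{2}}\right) = 0 \left(14 + \frac{4 \left(15 - 8 \cdot 4 \cdot 6^{2}\right)}{-7 + 4 \cdot 4 \cdot 6^{2}}\right) = 0 \left(14 + \frac{4 \left(15 - 8 \cdot 4 \cdot 36\right)}{-7 + 4 \cdot 4 \cdot 36}\right) = 0 \left(14 + \frac{4 \left(15 - 1152\right)}{-7 + 4 \cdot 144}\right) = 0 \left(14 + \frac{4 \left(15 - 1152\right)}{-7 + 576}\right) = 0 \left(14 + 4 \cdot \frac{1}{569} \left(-1137\right)\right) = 0 \left(14 - \frac{4548}{569}\right) = 0 \cdot \frac{3418}{569} = 0$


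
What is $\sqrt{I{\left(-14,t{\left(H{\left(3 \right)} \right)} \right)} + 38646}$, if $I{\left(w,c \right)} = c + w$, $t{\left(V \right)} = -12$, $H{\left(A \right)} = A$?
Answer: $2 \sqrt{9655} \approx 196.52$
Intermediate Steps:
$\sqrt{I{\left(-14,t{\left(H{\left(3 \right)} \right)} \right)} + 38646} = \sqrt{\left(-12 - 14\right) + 38646} = \sqrt{-26 + 38646} = \sqrt{38620} = 2 \sqrt{9655}$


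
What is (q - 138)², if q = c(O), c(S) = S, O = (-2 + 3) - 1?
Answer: 19044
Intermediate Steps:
O = 0 (O = 1 - 1 = 0)
q = 0
(q - 138)² = (0 - 138)² = (-138)² = 19044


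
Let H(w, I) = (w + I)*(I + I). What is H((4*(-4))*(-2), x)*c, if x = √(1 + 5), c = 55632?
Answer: 667584 + 3560448*√6 ≈ 9.3889e+6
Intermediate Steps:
x = √6 ≈ 2.4495
H(w, I) = 2*I*(I + w) (H(w, I) = (I + w)*(2*I) = 2*I*(I + w))
H((4*(-4))*(-2), x)*c = (2*√6*(√6 + (4*(-4))*(-2)))*55632 = (2*√6*(√6 - 16*(-2)))*55632 = (2*√6*(√6 + 32))*55632 = (2*√6*(32 + √6))*55632 = 111264*√6*(32 + √6)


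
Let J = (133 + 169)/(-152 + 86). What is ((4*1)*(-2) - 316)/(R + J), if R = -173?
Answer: 2673/1465 ≈ 1.8246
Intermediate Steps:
J = -151/33 (J = 302/(-66) = 302*(-1/66) = -151/33 ≈ -4.5758)
((4*1)*(-2) - 316)/(R + J) = ((4*1)*(-2) - 316)/(-173 - 151/33) = (4*(-2) - 316)/(-5860/33) = (-8 - 316)*(-33/5860) = -324*(-33/5860) = 2673/1465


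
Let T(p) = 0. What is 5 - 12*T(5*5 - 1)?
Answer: 5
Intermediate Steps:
5 - 12*T(5*5 - 1) = 5 - 12*0 = 5 + 0 = 5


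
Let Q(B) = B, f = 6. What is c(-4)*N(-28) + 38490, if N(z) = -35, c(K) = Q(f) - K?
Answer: 38140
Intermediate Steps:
c(K) = 6 - K
c(-4)*N(-28) + 38490 = (6 - 1*(-4))*(-35) + 38490 = (6 + 4)*(-35) + 38490 = 10*(-35) + 38490 = -350 + 38490 = 38140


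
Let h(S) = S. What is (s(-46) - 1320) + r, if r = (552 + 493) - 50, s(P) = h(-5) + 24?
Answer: -306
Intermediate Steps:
s(P) = 19 (s(P) = -5 + 24 = 19)
r = 995 (r = 1045 - 50 = 995)
(s(-46) - 1320) + r = (19 - 1320) + 995 = -1301 + 995 = -306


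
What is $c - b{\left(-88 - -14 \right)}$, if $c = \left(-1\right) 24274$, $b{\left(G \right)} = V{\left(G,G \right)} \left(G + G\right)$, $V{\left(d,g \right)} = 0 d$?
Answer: $-24274$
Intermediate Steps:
$V{\left(d,g \right)} = 0$
$b{\left(G \right)} = 0$ ($b{\left(G \right)} = 0 \left(G + G\right) = 0 \cdot 2 G = 0$)
$c = -24274$
$c - b{\left(-88 - -14 \right)} = -24274 - 0 = -24274 + 0 = -24274$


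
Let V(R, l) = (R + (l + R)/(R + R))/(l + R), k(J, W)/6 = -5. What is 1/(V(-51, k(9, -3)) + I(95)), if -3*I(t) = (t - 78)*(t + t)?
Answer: -918/987811 ≈ -0.00092933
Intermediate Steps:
k(J, W) = -30 (k(J, W) = 6*(-5) = -30)
I(t) = -2*t*(-78 + t)/3 (I(t) = -(t - 78)*(t + t)/3 = -(-78 + t)*2*t/3 = -2*t*(-78 + t)/3)
V(R, l) = (R + (R + l)/(2*R))/(R + l) (V(R, l) = (R + (R + l)/((2*R)))/(R + l) = (R + (R + l)*(1/(2*R)))/(R + l) = (R + (R + l)/(2*R))/(R + l))
1/(V(-51, k(9, -3)) + I(95)) = 1/((1/2)*(-51 - 30 + 2*(-51)**2)/(-51*(-51 - 30)) + (2/3)*95*(78 - 1*95)) = 1/((1/2)*(-1/51)*(-51 - 30 + 2*2601)/(-81) + (2/3)*95*(78 - 95)) = 1/((1/2)*(-1/51)*(-1/81)*(-51 - 30 + 5202) + (2/3)*95*(-17)) = 1/((1/2)*(-1/51)*(-1/81)*5121 - 3230/3) = 1/(569/918 - 3230/3) = 1/(-987811/918) = -918/987811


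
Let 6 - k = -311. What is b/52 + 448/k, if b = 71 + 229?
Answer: 29599/4121 ≈ 7.1825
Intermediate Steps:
k = 317 (k = 6 - 1*(-311) = 6 + 311 = 317)
b = 300
b/52 + 448/k = 300/52 + 448/317 = 300*(1/52) + 448*(1/317) = 75/13 + 448/317 = 29599/4121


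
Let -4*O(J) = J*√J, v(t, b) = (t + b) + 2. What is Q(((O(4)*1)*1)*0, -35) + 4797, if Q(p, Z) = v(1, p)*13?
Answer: 4836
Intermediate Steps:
v(t, b) = 2 + b + t (v(t, b) = (b + t) + 2 = 2 + b + t)
O(J) = -J^(3/2)/4 (O(J) = -J*√J/4 = -J^(3/2)/4)
Q(p, Z) = 39 + 13*p (Q(p, Z) = (2 + p + 1)*13 = (3 + p)*13 = 39 + 13*p)
Q(((O(4)*1)*1)*0, -35) + 4797 = (39 + 13*(((-4^(3/2)/4*1)*1)*0)) + 4797 = (39 + 13*(((-¼*8*1)*1)*0)) + 4797 = (39 + 13*((-2*1*1)*0)) + 4797 = (39 + 13*(-2*1*0)) + 4797 = (39 + 13*(-2*0)) + 4797 = (39 + 13*0) + 4797 = (39 + 0) + 4797 = 39 + 4797 = 4836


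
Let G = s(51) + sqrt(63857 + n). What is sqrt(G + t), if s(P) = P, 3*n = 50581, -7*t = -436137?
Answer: sqrt(27499122 + 294*sqrt(181614))/21 ≈ 250.28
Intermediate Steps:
t = 436137/7 (t = -1/7*(-436137) = 436137/7 ≈ 62305.)
n = 50581/3 (n = (1/3)*50581 = 50581/3 ≈ 16860.)
G = 51 + 2*sqrt(181614)/3 (G = 51 + sqrt(63857 + 50581/3) = 51 + sqrt(242152/3) = 51 + 2*sqrt(181614)/3 ≈ 335.11)
sqrt(G + t) = sqrt((51 + 2*sqrt(181614)/3) + 436137/7) = sqrt(436494/7 + 2*sqrt(181614)/3)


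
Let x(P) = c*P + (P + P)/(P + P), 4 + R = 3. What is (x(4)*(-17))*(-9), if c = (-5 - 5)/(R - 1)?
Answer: 3213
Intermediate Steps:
R = -1 (R = -4 + 3 = -1)
c = 5 (c = (-5 - 5)/(-1 - 1) = -10/(-2) = -10*(-½) = 5)
x(P) = 1 + 5*P (x(P) = 5*P + (P + P)/(P + P) = 5*P + (2*P)/((2*P)) = 5*P + (2*P)*(1/(2*P)) = 5*P + 1 = 1 + 5*P)
(x(4)*(-17))*(-9) = ((1 + 5*4)*(-17))*(-9) = ((1 + 20)*(-17))*(-9) = (21*(-17))*(-9) = -357*(-9) = 3213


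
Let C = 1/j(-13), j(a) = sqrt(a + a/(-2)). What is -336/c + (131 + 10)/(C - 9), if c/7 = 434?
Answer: 3*(-8*sqrt(26) + 133523*I)/(217*(sqrt(26) - 117*I)) ≈ -15.748 + 0.68148*I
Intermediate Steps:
c = 3038 (c = 7*434 = 3038)
j(a) = sqrt(2)*sqrt(a)/2 (j(a) = sqrt(a + a*(-1/2)) = sqrt(a - a/2) = sqrt(a/2) = sqrt(2)*sqrt(a)/2)
C = -I*sqrt(26)/13 (C = 1/(sqrt(2)*sqrt(-13)/2) = 1/(sqrt(2)*(I*sqrt(13))/2) = 1/(I*sqrt(26)/2) = -I*sqrt(26)/13 ≈ -0.39223*I)
-336/c + (131 + 10)/(C - 9) = -336/3038 + (131 + 10)/(-I*sqrt(26)/13 - 9) = -336*1/3038 + 141/(-9 - I*sqrt(26)/13) = -24/217 + 141/(-9 - I*sqrt(26)/13)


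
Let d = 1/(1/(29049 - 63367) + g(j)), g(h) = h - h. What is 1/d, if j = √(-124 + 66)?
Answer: -1/34318 ≈ -2.9139e-5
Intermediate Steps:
j = I*√58 (j = √(-58) = I*√58 ≈ 7.6158*I)
g(h) = 0
d = -34318 (d = 1/(1/(29049 - 63367) + 0) = 1/(1/(-34318) + 0) = 1/(-1/34318 + 0) = 1/(-1/34318) = -34318)
1/d = 1/(-34318) = -1/34318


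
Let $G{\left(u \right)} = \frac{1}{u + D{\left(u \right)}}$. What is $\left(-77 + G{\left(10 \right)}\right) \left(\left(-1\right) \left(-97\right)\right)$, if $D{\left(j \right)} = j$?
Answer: $- \frac{149283}{20} \approx -7464.1$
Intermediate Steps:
$G{\left(u \right)} = \frac{1}{2 u}$ ($G{\left(u \right)} = \frac{1}{u + u} = \frac{1}{2 u}$)
$\left(-77 + G{\left(10 \right)}\right) \left(\left(-1\right) \left(-97\right)\right) = \left(-77 + \frac{1}{2 \cdot 10}\right) \left(\left(-1\right) \left(-97\right)\right) = \left(-77 + \frac{1}{2} \cdot \frac{1}{10}\right) 97 = \left(-77 + \frac{1}{20}\right) 97 = \left(- \frac{1539}{20}\right) 97 = - \frac{149283}{20}$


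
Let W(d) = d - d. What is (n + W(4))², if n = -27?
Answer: 729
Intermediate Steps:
W(d) = 0
(n + W(4))² = (-27 + 0)² = (-27)² = 729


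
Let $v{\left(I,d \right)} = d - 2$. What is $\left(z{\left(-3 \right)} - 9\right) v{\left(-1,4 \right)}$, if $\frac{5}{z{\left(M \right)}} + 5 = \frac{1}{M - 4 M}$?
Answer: $- \frac{441}{22} \approx -20.045$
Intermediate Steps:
$v{\left(I,d \right)} = -2 + d$
$z{\left(M \right)} = \frac{5}{-5 - \frac{1}{3 M}}$ ($z{\left(M \right)} = \frac{5}{-5 + \frac{1}{M - 4 M}} = \frac{5}{-5 + \frac{1}{\left(-3\right) M}} = \frac{5}{-5 - \frac{1}{3 M}}$)
$\left(z{\left(-3 \right)} - 9\right) v{\left(-1,4 \right)} = \left(\left(-15\right) \left(-3\right) \frac{1}{1 + 15 \left(-3\right)} - 9\right) \left(-2 + 4\right) = \left(\left(-15\right) \left(-3\right) \frac{1}{1 - 45} - 9\right) 2 = \left(\left(-15\right) \left(-3\right) \frac{1}{-44} - 9\right) 2 = \left(\left(-15\right) \left(-3\right) \left(- \frac{1}{44}\right) - 9\right) 2 = \left(- \frac{45}{44} - 9\right) 2 = \left(- \frac{441}{44}\right) 2 = - \frac{441}{22}$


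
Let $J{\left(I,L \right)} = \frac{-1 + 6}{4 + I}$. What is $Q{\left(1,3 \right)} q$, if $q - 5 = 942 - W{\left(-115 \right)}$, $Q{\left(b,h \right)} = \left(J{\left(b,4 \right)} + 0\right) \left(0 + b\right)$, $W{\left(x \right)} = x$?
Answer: $1062$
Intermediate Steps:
$J{\left(I,L \right)} = \frac{5}{4 + I}$
$Q{\left(b,h \right)} = \frac{5 b}{4 + b}$ ($Q{\left(b,h \right)} = \left(\frac{5}{4 + b} + 0\right) \left(0 + b\right) = \frac{5}{4 + b} b = \frac{5 b}{4 + b}$)
$q = 1062$ ($q = 5 + \left(942 - -115\right) = 5 + \left(942 + 115\right) = 5 + 1057 = 1062$)
$Q{\left(1,3 \right)} q = 5 \cdot 1 \frac{1}{4 + 1} \cdot 1062 = 5 \cdot 1 \cdot \frac{1}{5} \cdot 1062 = 1 \cdot 1062 = 1062$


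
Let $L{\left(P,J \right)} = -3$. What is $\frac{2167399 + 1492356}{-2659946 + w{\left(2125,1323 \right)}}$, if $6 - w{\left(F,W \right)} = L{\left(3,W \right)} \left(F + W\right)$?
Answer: $- \frac{3659755}{2649596} \approx -1.3813$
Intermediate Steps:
$w{\left(F,W \right)} = 6 + 3 F + 3 W$ ($w{\left(F,W \right)} = 6 - - 3 \left(F + W\right) = 6 - \left(- 3 F - 3 W\right) = 6 + \left(3 F + 3 W\right) = 6 + 3 F + 3 W$)
$\frac{2167399 + 1492356}{-2659946 + w{\left(2125,1323 \right)}} = \frac{2167399 + 1492356}{-2659946 + \left(6 + 3 \cdot 2125 + 3 \cdot 1323\right)} = \frac{3659755}{-2659946 + \left(6 + 6375 + 3969\right)} = \frac{3659755}{-2659946 + 10350} = \frac{3659755}{-2649596} = 3659755 \left(- \frac{1}{2649596}\right) = - \frac{3659755}{2649596}$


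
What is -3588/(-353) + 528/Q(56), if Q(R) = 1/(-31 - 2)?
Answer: -6147084/353 ≈ -17414.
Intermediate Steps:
Q(R) = -1/33 (Q(R) = 1/(-33) = -1/33)
-3588/(-353) + 528/Q(56) = -3588/(-353) + 528/(-1/33) = -3588*(-1/353) + 528*(-33) = 3588/353 - 17424 = -6147084/353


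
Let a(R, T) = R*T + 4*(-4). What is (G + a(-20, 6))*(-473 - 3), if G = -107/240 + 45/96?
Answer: 7767011/120 ≈ 64725.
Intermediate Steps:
G = 11/480 (G = -107*1/240 + 45*(1/96) = -107/240 + 15/32 = 11/480 ≈ 0.022917)
a(R, T) = -16 + R*T (a(R, T) = R*T - 16 = -16 + R*T)
(G + a(-20, 6))*(-473 - 3) = (11/480 + (-16 - 20*6))*(-473 - 3) = (11/480 + (-16 - 120))*(-476) = (11/480 - 136)*(-476) = -65269/480*(-476) = 7767011/120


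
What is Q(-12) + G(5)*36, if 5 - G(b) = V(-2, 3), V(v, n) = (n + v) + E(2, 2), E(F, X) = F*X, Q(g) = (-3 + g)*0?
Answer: 0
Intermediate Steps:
Q(g) = 0
V(v, n) = 4 + n + v (V(v, n) = (n + v) + 2*2 = (n + v) + 4 = 4 + n + v)
G(b) = 0 (G(b) = 5 - (4 + 3 - 2) = 5 - 1*5 = 5 - 5 = 0)
Q(-12) + G(5)*36 = 0 + 0*36 = 0 + 0 = 0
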